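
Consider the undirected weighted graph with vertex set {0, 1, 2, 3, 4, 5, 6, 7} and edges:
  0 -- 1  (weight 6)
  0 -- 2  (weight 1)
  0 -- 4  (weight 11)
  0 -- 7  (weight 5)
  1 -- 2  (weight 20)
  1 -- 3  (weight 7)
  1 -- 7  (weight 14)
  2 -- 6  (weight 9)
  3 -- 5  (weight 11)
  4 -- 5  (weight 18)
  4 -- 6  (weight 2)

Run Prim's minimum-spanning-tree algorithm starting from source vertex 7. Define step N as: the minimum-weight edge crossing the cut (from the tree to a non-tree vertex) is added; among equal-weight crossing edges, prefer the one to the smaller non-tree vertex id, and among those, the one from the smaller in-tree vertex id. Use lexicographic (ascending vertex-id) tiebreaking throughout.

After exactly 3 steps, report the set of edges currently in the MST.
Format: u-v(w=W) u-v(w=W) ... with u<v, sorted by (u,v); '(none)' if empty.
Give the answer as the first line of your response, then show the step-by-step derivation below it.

0-1(w=6) 0-2(w=1) 0-7(w=5)

step 1: add edge 0-7 (w=5); MST = {0-7(w=5)}
step 2: add edge 0-2 (w=1); MST = {0-2(w=1) 0-7(w=5)}
step 3: add edge 0-1 (w=6); MST = {0-1(w=6) 0-2(w=1) 0-7(w=5)}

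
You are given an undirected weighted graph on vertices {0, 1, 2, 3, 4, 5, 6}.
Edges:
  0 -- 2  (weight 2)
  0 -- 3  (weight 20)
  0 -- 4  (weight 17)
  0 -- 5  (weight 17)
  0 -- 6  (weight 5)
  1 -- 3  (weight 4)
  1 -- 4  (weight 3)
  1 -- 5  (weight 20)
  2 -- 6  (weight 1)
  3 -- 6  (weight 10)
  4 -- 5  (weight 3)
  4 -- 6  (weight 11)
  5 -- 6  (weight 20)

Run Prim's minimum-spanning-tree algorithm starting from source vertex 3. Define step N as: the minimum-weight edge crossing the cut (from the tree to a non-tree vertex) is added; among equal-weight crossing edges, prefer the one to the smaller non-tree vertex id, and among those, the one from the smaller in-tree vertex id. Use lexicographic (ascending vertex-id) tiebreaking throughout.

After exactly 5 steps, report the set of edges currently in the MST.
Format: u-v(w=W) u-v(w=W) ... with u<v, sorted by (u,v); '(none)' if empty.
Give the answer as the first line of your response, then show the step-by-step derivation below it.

1-3(w=4) 1-4(w=3) 2-6(w=1) 3-6(w=10) 4-5(w=3)

step 1: add edge 1-3 (w=4); MST = {1-3(w=4)}
step 2: add edge 1-4 (w=3); MST = {1-3(w=4) 1-4(w=3)}
step 3: add edge 4-5 (w=3); MST = {1-3(w=4) 1-4(w=3) 4-5(w=3)}
step 4: add edge 3-6 (w=10); MST = {1-3(w=4) 1-4(w=3) 3-6(w=10) 4-5(w=3)}
step 5: add edge 2-6 (w=1); MST = {1-3(w=4) 1-4(w=3) 2-6(w=1) 3-6(w=10) 4-5(w=3)}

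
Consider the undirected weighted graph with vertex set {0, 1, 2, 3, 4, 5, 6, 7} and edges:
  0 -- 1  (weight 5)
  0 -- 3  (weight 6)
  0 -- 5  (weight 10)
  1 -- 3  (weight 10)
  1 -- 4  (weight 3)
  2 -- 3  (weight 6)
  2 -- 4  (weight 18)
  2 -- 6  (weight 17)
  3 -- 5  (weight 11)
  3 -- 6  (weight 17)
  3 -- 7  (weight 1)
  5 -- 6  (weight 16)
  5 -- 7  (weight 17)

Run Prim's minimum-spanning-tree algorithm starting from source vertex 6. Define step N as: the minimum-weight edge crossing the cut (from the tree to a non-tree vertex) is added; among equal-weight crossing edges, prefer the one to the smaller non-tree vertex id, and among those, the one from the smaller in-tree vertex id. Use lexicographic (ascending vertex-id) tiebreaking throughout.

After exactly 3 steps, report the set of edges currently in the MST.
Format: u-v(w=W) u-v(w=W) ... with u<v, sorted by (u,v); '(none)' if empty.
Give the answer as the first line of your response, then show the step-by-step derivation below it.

0-1(w=5) 0-5(w=10) 5-6(w=16)

step 1: add edge 5-6 (w=16); MST = {5-6(w=16)}
step 2: add edge 0-5 (w=10); MST = {0-5(w=10) 5-6(w=16)}
step 3: add edge 0-1 (w=5); MST = {0-1(w=5) 0-5(w=10) 5-6(w=16)}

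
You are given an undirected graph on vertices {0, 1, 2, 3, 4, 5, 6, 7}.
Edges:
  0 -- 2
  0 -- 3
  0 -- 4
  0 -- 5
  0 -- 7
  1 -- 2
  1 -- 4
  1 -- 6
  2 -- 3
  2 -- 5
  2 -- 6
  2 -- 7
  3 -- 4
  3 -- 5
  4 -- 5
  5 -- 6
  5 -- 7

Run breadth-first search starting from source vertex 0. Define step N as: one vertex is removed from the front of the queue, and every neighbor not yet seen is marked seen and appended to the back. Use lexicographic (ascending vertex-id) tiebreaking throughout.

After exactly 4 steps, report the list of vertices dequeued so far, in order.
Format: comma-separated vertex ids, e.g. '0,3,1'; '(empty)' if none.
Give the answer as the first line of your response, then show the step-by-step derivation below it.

0,2,3,4

step 1: dequeue 0; queue=[2,3,4,5,7]; order=0
step 2: dequeue 2; queue=[3,4,5,7,1,6]; order=0,2
step 3: dequeue 3; queue=[4,5,7,1,6]; order=0,2,3
step 4: dequeue 4; queue=[5,7,1,6]; order=0,2,3,4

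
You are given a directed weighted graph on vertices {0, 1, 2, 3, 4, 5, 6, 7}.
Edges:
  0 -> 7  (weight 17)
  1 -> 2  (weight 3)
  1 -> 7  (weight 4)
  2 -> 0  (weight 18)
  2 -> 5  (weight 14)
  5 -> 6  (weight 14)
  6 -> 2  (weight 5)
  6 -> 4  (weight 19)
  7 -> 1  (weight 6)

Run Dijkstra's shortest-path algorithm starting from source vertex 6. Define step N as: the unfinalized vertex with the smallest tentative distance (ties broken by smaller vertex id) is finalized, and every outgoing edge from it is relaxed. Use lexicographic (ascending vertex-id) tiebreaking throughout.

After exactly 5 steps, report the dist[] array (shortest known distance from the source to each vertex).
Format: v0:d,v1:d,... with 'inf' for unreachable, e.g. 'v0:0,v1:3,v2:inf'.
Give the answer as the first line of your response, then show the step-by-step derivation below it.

v0:23,v1:inf,v2:5,v3:inf,v4:19,v5:19,v6:0,v7:40

step 1: dist = v0:inf,v1:inf,v2:5,v3:inf,v4:19,v5:inf,v6:0,v7:inf
step 2: dist = v0:23,v1:inf,v2:5,v3:inf,v4:19,v5:19,v6:0,v7:inf
step 3: dist = v0:23,v1:inf,v2:5,v3:inf,v4:19,v5:19,v6:0,v7:inf
step 4: dist = v0:23,v1:inf,v2:5,v3:inf,v4:19,v5:19,v6:0,v7:inf
step 5: dist = v0:23,v1:inf,v2:5,v3:inf,v4:19,v5:19,v6:0,v7:40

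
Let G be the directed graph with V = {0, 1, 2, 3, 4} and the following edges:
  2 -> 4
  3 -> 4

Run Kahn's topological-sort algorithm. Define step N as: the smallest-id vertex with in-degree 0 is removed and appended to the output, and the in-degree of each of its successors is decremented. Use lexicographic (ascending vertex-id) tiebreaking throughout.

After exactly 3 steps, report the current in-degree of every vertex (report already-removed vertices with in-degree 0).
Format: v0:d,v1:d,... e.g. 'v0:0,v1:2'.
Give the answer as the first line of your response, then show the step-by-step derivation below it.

v0:0,v1:0,v2:0,v3:0,v4:1

step 1: output 0; order=[0]; indeg=(0,0,0,0,2)
step 2: output 1; order=[0,1]; indeg=(0,0,0,0,2)
step 3: output 2; order=[0,1,2]; indeg=(0,0,0,0,1)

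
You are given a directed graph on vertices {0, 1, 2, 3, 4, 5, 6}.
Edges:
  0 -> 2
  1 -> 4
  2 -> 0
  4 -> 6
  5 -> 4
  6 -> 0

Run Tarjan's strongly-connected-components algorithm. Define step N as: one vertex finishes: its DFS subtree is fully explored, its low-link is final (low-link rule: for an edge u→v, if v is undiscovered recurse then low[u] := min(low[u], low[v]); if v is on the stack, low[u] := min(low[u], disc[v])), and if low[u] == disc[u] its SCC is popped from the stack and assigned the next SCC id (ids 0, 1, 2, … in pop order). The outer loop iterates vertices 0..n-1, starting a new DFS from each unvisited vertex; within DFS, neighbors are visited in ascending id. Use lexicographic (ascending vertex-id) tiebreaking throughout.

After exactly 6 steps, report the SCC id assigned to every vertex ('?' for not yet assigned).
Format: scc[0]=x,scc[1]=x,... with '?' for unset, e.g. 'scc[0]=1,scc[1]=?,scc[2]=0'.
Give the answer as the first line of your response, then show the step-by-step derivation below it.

scc[0]=0,scc[1]=3,scc[2]=0,scc[3]=4,scc[4]=2,scc[5]=?,scc[6]=1

step 1: low=(low[0]=0,low[1]=?,low[2]=0,low[3]=?,low[4]=?,low[5]=?,low[6]=?); scc=(scc[0]=?,scc[1]=?,scc[2]=?,scc[3]=?,scc[4]=?,scc[5]=?,scc[6]=?)
step 2: low=(low[0]=0,low[1]=?,low[2]=0,low[3]=?,low[4]=?,low[5]=?,low[6]=?); scc=(scc[0]=0,scc[1]=?,scc[2]=0,scc[3]=?,scc[4]=?,scc[5]=?,scc[6]=?)
step 3: low=(low[0]=0,low[1]=2,low[2]=0,low[3]=?,low[4]=3,low[5]=?,low[6]=4); scc=(scc[0]=0,scc[1]=?,scc[2]=0,scc[3]=?,scc[4]=?,scc[5]=?,scc[6]=1)
step 4: low=(low[0]=0,low[1]=2,low[2]=0,low[3]=?,low[4]=3,low[5]=?,low[6]=4); scc=(scc[0]=0,scc[1]=?,scc[2]=0,scc[3]=?,scc[4]=2,scc[5]=?,scc[6]=1)
step 5: low=(low[0]=0,low[1]=2,low[2]=0,low[3]=?,low[4]=3,low[5]=?,low[6]=4); scc=(scc[0]=0,scc[1]=3,scc[2]=0,scc[3]=?,scc[4]=2,scc[5]=?,scc[6]=1)
step 6: low=(low[0]=0,low[1]=2,low[2]=0,low[3]=5,low[4]=3,low[5]=?,low[6]=4); scc=(scc[0]=0,scc[1]=3,scc[2]=0,scc[3]=4,scc[4]=2,scc[5]=?,scc[6]=1)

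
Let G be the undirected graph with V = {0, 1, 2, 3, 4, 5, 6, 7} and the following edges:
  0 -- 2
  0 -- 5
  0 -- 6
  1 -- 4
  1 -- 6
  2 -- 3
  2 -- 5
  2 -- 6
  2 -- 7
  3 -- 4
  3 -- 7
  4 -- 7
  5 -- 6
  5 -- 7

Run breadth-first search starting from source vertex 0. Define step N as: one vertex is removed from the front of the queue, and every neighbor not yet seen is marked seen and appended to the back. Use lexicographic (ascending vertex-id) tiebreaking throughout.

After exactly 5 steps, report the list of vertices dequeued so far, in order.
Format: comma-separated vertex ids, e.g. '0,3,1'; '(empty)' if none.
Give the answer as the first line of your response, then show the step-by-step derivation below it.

0,2,5,6,3

step 1: dequeue 0; queue=[2,5,6]; order=0
step 2: dequeue 2; queue=[5,6,3,7]; order=0,2
step 3: dequeue 5; queue=[6,3,7]; order=0,2,5
step 4: dequeue 6; queue=[3,7,1]; order=0,2,5,6
step 5: dequeue 3; queue=[7,1,4]; order=0,2,5,6,3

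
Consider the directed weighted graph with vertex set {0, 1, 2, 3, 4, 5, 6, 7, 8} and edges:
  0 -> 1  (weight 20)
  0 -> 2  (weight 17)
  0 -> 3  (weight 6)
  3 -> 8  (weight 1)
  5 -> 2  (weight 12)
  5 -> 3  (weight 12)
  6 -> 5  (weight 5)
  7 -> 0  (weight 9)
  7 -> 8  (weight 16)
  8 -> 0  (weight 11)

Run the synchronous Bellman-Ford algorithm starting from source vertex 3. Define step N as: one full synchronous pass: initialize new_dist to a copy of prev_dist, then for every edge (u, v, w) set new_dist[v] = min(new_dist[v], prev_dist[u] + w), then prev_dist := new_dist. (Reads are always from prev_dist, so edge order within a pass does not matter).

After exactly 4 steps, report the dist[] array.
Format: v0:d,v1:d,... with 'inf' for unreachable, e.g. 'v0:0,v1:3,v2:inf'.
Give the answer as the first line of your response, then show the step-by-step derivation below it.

v0:12,v1:32,v2:29,v3:0,v4:inf,v5:inf,v6:inf,v7:inf,v8:1

step 1: dist = v0:inf,v1:inf,v2:inf,v3:0,v4:inf,v5:inf,v6:inf,v7:inf,v8:1
step 2: dist = v0:12,v1:inf,v2:inf,v3:0,v4:inf,v5:inf,v6:inf,v7:inf,v8:1
step 3: dist = v0:12,v1:32,v2:29,v3:0,v4:inf,v5:inf,v6:inf,v7:inf,v8:1
step 4: dist = v0:12,v1:32,v2:29,v3:0,v4:inf,v5:inf,v6:inf,v7:inf,v8:1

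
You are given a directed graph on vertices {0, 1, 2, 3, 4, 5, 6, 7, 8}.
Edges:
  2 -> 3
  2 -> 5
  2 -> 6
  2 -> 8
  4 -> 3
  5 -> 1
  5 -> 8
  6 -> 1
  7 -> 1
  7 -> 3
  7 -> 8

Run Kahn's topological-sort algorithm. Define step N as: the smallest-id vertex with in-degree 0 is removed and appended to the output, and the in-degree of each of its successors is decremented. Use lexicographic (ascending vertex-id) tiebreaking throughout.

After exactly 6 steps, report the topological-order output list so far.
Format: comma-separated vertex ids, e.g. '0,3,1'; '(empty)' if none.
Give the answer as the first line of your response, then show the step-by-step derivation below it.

0,2,4,5,6,7

step 1: output 0; order=[0]; indeg=(0,3,0,3,0,1,1,0,3)
step 2: output 2; order=[0,2]; indeg=(0,3,0,2,0,0,0,0,2)
step 3: output 4; order=[0,2,4]; indeg=(0,3,0,1,0,0,0,0,2)
step 4: output 5; order=[0,2,4,5]; indeg=(0,2,0,1,0,0,0,0,1)
step 5: output 6; order=[0,2,4,5,6]; indeg=(0,1,0,1,0,0,0,0,1)
step 6: output 7; order=[0,2,4,5,6,7]; indeg=(0,0,0,0,0,0,0,0,0)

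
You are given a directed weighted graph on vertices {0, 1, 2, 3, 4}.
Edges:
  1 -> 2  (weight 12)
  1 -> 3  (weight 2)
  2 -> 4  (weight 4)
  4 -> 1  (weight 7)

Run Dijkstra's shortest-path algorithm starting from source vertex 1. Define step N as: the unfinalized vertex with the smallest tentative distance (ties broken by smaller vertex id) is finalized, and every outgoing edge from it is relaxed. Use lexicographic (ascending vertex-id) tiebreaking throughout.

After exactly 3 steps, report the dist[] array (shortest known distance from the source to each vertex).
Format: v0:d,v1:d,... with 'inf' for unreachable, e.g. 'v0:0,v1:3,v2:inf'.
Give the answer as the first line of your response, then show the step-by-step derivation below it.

v0:inf,v1:0,v2:12,v3:2,v4:16

step 1: dist = v0:inf,v1:0,v2:12,v3:2,v4:inf
step 2: dist = v0:inf,v1:0,v2:12,v3:2,v4:inf
step 3: dist = v0:inf,v1:0,v2:12,v3:2,v4:16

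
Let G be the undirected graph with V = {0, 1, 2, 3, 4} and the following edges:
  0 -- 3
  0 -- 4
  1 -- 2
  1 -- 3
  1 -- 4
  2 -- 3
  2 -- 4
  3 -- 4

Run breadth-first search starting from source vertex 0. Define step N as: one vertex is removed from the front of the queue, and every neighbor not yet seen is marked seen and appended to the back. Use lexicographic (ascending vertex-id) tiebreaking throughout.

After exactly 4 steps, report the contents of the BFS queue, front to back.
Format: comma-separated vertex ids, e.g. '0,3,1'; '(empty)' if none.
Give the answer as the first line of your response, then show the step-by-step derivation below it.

2

step 1: dequeue 0; queue=[3,4]; order=0
step 2: dequeue 3; queue=[4,1,2]; order=0,3
step 3: dequeue 4; queue=[1,2]; order=0,3,4
step 4: dequeue 1; queue=[2]; order=0,3,4,1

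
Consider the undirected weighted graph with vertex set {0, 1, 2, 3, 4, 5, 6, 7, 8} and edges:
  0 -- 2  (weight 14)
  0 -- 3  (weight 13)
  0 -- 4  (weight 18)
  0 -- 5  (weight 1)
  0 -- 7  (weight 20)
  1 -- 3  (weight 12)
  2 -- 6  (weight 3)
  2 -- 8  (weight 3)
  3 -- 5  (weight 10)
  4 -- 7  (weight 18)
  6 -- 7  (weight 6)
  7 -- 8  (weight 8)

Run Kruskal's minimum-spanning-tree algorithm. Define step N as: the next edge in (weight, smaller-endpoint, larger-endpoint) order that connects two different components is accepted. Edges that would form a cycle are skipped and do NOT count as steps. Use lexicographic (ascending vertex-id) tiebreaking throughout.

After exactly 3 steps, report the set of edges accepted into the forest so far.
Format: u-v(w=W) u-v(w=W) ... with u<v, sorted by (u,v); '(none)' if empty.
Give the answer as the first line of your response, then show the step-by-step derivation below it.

0-5(w=1) 2-6(w=3) 2-8(w=3)

step 1: add edge 0-5 (w=1); MST = {0-5(w=1)}
step 2: add edge 2-6 (w=3); MST = {0-5(w=1) 2-6(w=3)}
step 3: add edge 2-8 (w=3); MST = {0-5(w=1) 2-6(w=3) 2-8(w=3)}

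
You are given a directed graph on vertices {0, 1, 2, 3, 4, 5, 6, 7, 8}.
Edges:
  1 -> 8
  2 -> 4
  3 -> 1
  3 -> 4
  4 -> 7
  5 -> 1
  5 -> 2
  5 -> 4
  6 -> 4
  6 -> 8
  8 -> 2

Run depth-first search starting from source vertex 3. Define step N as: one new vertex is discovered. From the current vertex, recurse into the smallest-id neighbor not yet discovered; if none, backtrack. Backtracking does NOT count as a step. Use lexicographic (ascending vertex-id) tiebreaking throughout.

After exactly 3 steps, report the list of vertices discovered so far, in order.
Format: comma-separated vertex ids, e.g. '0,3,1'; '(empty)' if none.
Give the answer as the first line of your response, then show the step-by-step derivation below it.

3,1,8

step 1: discover 3; path=3; order=3
step 2: discover 1; path=3>1; order=3,1
step 3: discover 8; path=3>1>8; order=3,1,8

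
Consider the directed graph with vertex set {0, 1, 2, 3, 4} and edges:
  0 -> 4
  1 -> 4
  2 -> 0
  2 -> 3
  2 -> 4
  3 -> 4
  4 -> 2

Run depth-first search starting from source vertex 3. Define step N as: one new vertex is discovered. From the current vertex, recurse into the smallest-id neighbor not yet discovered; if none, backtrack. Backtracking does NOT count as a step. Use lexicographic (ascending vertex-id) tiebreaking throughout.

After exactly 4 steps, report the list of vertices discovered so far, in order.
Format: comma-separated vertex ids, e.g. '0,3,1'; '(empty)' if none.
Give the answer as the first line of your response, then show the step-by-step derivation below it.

3,4,2,0

step 1: discover 3; path=3; order=3
step 2: discover 4; path=3>4; order=3,4
step 3: discover 2; path=3>4>2; order=3,4,2
step 4: discover 0; path=3>4>2>0; order=3,4,2,0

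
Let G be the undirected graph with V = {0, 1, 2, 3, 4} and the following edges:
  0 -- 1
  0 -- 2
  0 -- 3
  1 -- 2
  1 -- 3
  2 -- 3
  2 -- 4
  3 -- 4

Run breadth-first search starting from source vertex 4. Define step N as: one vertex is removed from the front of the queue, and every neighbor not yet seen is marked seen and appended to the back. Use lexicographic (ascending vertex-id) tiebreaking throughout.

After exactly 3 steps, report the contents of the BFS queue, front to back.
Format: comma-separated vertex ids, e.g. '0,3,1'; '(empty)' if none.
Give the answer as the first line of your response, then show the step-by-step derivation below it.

0,1

step 1: dequeue 4; queue=[2,3]; order=4
step 2: dequeue 2; queue=[3,0,1]; order=4,2
step 3: dequeue 3; queue=[0,1]; order=4,2,3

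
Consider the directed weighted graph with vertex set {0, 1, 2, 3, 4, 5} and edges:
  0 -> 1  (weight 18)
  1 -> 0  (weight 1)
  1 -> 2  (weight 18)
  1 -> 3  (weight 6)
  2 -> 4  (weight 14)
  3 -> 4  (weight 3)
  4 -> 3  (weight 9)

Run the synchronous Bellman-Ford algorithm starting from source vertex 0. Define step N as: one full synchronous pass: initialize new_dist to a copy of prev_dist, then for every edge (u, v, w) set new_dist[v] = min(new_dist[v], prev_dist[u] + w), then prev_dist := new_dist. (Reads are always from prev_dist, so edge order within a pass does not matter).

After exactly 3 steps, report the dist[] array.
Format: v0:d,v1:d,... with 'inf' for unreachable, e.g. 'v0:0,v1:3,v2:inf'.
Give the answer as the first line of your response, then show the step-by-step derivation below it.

v0:0,v1:18,v2:36,v3:24,v4:27,v5:inf

step 1: dist = v0:0,v1:18,v2:inf,v3:inf,v4:inf,v5:inf
step 2: dist = v0:0,v1:18,v2:36,v3:24,v4:inf,v5:inf
step 3: dist = v0:0,v1:18,v2:36,v3:24,v4:27,v5:inf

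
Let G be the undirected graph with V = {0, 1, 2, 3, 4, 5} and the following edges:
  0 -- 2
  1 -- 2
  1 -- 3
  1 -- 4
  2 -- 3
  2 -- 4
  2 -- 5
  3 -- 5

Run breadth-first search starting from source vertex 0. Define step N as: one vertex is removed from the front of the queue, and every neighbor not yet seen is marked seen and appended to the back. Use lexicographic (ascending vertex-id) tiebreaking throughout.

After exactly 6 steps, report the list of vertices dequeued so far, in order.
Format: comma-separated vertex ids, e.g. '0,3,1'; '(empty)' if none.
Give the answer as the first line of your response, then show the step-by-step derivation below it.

0,2,1,3,4,5

step 1: dequeue 0; queue=[2]; order=0
step 2: dequeue 2; queue=[1,3,4,5]; order=0,2
step 3: dequeue 1; queue=[3,4,5]; order=0,2,1
step 4: dequeue 3; queue=[4,5]; order=0,2,1,3
step 5: dequeue 4; queue=[5]; order=0,2,1,3,4
step 6: dequeue 5; queue=[(empty)]; order=0,2,1,3,4,5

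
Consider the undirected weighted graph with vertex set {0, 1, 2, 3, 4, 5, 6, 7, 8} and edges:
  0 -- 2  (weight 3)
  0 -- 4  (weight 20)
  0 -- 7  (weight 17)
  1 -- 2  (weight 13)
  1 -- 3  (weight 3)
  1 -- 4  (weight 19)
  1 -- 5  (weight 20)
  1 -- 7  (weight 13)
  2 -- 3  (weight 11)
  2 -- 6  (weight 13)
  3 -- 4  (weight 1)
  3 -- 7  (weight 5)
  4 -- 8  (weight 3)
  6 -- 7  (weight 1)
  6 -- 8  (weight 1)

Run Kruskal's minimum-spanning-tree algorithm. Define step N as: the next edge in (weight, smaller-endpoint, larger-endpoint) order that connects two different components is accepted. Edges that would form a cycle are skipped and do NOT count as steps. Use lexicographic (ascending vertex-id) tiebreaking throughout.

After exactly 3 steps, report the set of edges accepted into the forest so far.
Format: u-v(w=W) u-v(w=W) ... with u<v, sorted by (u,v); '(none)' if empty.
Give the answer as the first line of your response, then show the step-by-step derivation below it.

3-4(w=1) 6-7(w=1) 6-8(w=1)

step 1: add edge 3-4 (w=1); MST = {3-4(w=1)}
step 2: add edge 6-7 (w=1); MST = {3-4(w=1) 6-7(w=1)}
step 3: add edge 6-8 (w=1); MST = {3-4(w=1) 6-7(w=1) 6-8(w=1)}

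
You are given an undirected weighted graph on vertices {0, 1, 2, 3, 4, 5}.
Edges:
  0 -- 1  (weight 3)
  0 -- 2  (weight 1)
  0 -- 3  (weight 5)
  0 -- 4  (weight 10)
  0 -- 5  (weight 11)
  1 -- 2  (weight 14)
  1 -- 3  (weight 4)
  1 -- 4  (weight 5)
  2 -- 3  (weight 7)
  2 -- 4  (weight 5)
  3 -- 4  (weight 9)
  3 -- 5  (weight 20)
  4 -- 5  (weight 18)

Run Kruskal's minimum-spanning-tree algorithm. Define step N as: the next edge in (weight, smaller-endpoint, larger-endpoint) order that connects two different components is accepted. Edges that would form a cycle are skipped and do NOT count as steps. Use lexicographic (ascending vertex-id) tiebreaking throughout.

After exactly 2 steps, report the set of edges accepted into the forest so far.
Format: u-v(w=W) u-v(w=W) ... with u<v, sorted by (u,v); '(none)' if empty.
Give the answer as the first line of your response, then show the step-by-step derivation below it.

0-1(w=3) 0-2(w=1)

step 1: add edge 0-2 (w=1); MST = {0-2(w=1)}
step 2: add edge 0-1 (w=3); MST = {0-1(w=3) 0-2(w=1)}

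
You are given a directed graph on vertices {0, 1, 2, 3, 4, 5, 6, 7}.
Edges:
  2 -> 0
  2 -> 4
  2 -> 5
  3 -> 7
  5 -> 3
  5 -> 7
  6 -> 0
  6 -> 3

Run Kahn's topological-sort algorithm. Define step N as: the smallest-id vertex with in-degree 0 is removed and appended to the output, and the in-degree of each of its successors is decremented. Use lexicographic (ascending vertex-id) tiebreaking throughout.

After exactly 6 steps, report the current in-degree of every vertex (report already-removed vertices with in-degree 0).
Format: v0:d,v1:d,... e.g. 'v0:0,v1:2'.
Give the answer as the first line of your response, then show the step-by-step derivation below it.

v0:0,v1:0,v2:0,v3:0,v4:0,v5:0,v6:0,v7:1

step 1: output 1; order=[1]; indeg=(2,0,0,2,1,1,0,2)
step 2: output 2; order=[1,2]; indeg=(1,0,0,2,0,0,0,2)
step 3: output 4; order=[1,2,4]; indeg=(1,0,0,2,0,0,0,2)
step 4: output 5; order=[1,2,4,5]; indeg=(1,0,0,1,0,0,0,1)
step 5: output 6; order=[1,2,4,5,6]; indeg=(0,0,0,0,0,0,0,1)
step 6: output 0; order=[1,2,4,5,6,0]; indeg=(0,0,0,0,0,0,0,1)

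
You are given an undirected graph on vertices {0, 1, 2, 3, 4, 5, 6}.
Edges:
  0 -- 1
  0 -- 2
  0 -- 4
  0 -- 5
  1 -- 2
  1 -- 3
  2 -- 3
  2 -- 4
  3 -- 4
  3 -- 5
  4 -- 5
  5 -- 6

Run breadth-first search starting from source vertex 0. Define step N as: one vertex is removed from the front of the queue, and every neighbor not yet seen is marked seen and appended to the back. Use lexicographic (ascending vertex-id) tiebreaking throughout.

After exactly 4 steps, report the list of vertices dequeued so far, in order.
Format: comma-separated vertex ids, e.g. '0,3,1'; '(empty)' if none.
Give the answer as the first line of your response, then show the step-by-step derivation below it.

0,1,2,4

step 1: dequeue 0; queue=[1,2,4,5]; order=0
step 2: dequeue 1; queue=[2,4,5,3]; order=0,1
step 3: dequeue 2; queue=[4,5,3]; order=0,1,2
step 4: dequeue 4; queue=[5,3]; order=0,1,2,4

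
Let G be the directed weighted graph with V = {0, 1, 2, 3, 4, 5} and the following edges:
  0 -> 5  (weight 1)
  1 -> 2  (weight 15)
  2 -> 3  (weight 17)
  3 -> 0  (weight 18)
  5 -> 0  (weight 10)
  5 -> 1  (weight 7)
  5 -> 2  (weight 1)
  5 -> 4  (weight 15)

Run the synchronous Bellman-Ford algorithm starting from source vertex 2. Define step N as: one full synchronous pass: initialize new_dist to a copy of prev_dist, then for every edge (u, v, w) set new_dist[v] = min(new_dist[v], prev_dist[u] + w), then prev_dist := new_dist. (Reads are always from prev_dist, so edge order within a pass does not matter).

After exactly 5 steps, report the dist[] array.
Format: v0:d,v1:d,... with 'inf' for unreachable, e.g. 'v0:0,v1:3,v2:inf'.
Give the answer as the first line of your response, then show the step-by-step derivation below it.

v0:35,v1:43,v2:0,v3:17,v4:51,v5:36

step 1: dist = v0:inf,v1:inf,v2:0,v3:17,v4:inf,v5:inf
step 2: dist = v0:35,v1:inf,v2:0,v3:17,v4:inf,v5:inf
step 3: dist = v0:35,v1:inf,v2:0,v3:17,v4:inf,v5:36
step 4: dist = v0:35,v1:43,v2:0,v3:17,v4:51,v5:36
step 5: dist = v0:35,v1:43,v2:0,v3:17,v4:51,v5:36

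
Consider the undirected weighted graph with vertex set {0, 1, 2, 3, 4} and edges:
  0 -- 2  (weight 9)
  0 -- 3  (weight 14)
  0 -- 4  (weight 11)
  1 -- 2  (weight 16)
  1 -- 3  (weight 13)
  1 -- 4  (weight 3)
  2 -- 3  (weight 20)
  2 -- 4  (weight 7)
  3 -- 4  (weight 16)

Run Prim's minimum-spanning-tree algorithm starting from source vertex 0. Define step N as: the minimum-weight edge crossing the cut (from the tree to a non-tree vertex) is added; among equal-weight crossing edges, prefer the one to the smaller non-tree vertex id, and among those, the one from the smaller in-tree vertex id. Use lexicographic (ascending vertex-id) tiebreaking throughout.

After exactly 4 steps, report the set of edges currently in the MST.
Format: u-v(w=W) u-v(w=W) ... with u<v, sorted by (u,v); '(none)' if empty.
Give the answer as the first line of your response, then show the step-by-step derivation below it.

0-2(w=9) 1-3(w=13) 1-4(w=3) 2-4(w=7)

step 1: add edge 0-2 (w=9); MST = {0-2(w=9)}
step 2: add edge 2-4 (w=7); MST = {0-2(w=9) 2-4(w=7)}
step 3: add edge 1-4 (w=3); MST = {0-2(w=9) 1-4(w=3) 2-4(w=7)}
step 4: add edge 1-3 (w=13); MST = {0-2(w=9) 1-3(w=13) 1-4(w=3) 2-4(w=7)}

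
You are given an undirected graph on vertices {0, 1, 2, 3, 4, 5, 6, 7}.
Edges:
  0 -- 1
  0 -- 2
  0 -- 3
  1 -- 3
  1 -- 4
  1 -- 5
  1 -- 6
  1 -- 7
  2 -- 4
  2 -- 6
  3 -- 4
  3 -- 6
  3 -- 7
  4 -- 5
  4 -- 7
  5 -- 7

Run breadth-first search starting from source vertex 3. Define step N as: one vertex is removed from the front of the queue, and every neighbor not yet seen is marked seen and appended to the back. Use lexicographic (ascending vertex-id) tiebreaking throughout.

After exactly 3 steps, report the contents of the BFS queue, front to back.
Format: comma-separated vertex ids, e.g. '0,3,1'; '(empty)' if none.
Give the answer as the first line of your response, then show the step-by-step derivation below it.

4,6,7,2,5

step 1: dequeue 3; queue=[0,1,4,6,7]; order=3
step 2: dequeue 0; queue=[1,4,6,7,2]; order=3,0
step 3: dequeue 1; queue=[4,6,7,2,5]; order=3,0,1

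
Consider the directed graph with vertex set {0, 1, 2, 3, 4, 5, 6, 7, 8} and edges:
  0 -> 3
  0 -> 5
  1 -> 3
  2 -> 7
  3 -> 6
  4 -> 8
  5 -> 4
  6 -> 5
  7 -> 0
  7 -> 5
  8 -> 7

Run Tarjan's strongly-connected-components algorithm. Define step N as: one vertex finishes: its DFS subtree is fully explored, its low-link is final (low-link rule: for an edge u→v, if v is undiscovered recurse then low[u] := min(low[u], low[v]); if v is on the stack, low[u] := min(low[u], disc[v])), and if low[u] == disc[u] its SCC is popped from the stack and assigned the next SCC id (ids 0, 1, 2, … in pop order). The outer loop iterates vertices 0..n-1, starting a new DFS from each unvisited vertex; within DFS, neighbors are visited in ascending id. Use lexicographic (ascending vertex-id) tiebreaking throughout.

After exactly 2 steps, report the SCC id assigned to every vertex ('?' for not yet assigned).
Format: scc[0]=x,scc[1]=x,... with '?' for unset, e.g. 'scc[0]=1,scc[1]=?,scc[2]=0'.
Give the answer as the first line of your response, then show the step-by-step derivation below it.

scc[0]=?,scc[1]=?,scc[2]=?,scc[3]=?,scc[4]=?,scc[5]=?,scc[6]=?,scc[7]=?,scc[8]=?

step 1: low=(low[0]=0,low[1]=?,low[2]=?,low[3]=1,low[4]=4,low[5]=3,low[6]=2,low[7]=0,low[8]=5); scc=(scc[0]=?,scc[1]=?,scc[2]=?,scc[3]=?,scc[4]=?,scc[5]=?,scc[6]=?,scc[7]=?,scc[8]=?)
step 2: low=(low[0]=0,low[1]=?,low[2]=?,low[3]=1,low[4]=4,low[5]=3,low[6]=2,low[7]=0,low[8]=0); scc=(scc[0]=?,scc[1]=?,scc[2]=?,scc[3]=?,scc[4]=?,scc[5]=?,scc[6]=?,scc[7]=?,scc[8]=?)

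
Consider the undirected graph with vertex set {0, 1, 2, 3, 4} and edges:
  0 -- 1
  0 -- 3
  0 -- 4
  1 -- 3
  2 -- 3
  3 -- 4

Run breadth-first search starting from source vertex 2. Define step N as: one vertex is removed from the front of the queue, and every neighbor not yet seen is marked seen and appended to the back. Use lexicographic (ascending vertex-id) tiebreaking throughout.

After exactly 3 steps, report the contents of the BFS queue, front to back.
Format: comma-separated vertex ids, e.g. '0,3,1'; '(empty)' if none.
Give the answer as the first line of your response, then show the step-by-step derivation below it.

1,4

step 1: dequeue 2; queue=[3]; order=2
step 2: dequeue 3; queue=[0,1,4]; order=2,3
step 3: dequeue 0; queue=[1,4]; order=2,3,0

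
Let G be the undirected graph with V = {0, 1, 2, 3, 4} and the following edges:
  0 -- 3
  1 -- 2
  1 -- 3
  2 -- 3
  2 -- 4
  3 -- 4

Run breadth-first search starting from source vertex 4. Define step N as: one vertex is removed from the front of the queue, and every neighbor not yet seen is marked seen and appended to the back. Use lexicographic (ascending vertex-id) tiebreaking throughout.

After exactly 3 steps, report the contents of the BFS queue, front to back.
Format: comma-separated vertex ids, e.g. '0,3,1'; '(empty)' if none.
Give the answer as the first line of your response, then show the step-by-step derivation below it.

1,0

step 1: dequeue 4; queue=[2,3]; order=4
step 2: dequeue 2; queue=[3,1]; order=4,2
step 3: dequeue 3; queue=[1,0]; order=4,2,3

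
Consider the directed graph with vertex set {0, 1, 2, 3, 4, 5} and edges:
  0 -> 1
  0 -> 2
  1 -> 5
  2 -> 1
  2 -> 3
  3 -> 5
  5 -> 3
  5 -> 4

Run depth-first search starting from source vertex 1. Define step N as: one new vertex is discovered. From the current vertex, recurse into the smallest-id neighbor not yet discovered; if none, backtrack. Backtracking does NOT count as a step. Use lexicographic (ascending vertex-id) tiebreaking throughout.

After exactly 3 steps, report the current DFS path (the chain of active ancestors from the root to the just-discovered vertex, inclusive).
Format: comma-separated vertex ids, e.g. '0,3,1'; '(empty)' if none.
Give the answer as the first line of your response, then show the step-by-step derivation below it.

1,5,3

step 1: discover 1; path=1; order=1
step 2: discover 5; path=1>5; order=1,5
step 3: discover 3; path=1>5>3; order=1,5,3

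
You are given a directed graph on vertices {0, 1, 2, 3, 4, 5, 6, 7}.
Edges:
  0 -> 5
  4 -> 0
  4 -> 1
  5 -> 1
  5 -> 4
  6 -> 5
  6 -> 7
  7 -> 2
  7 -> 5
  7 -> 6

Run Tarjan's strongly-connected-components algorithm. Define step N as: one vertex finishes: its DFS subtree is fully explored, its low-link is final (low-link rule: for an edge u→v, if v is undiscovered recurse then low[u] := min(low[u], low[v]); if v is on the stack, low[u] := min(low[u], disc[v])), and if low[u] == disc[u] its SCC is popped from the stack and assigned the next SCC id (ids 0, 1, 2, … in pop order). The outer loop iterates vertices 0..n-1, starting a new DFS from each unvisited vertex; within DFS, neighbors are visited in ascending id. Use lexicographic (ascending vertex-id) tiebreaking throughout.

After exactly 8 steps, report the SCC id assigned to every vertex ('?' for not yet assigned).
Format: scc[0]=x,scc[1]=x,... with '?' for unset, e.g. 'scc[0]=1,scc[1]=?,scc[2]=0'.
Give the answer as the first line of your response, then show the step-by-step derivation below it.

scc[0]=1,scc[1]=0,scc[2]=2,scc[3]=3,scc[4]=1,scc[5]=1,scc[6]=4,scc[7]=4

step 1: low=(low[0]=0,low[1]=2,low[2]=?,low[3]=?,low[4]=?,low[5]=1,low[6]=?,low[7]=?); scc=(scc[0]=?,scc[1]=0,scc[2]=?,scc[3]=?,scc[4]=?,scc[5]=?,scc[6]=?,scc[7]=?)
step 2: low=(low[0]=0,low[1]=2,low[2]=?,low[3]=?,low[4]=0,low[5]=1,low[6]=?,low[7]=?); scc=(scc[0]=?,scc[1]=0,scc[2]=?,scc[3]=?,scc[4]=?,scc[5]=?,scc[6]=?,scc[7]=?)
step 3: low=(low[0]=0,low[1]=2,low[2]=?,low[3]=?,low[4]=0,low[5]=0,low[6]=?,low[7]=?); scc=(scc[0]=?,scc[1]=0,scc[2]=?,scc[3]=?,scc[4]=?,scc[5]=?,scc[6]=?,scc[7]=?)
step 4: low=(low[0]=0,low[1]=2,low[2]=?,low[3]=?,low[4]=0,low[5]=0,low[6]=?,low[7]=?); scc=(scc[0]=1,scc[1]=0,scc[2]=?,scc[3]=?,scc[4]=1,scc[5]=1,scc[6]=?,scc[7]=?)
step 5: low=(low[0]=0,low[1]=2,low[2]=4,low[3]=?,low[4]=0,low[5]=0,low[6]=?,low[7]=?); scc=(scc[0]=1,scc[1]=0,scc[2]=2,scc[3]=?,scc[4]=1,scc[5]=1,scc[6]=?,scc[7]=?)
step 6: low=(low[0]=0,low[1]=2,low[2]=4,low[3]=5,low[4]=0,low[5]=0,low[6]=?,low[7]=?); scc=(scc[0]=1,scc[1]=0,scc[2]=2,scc[3]=3,scc[4]=1,scc[5]=1,scc[6]=?,scc[7]=?)
step 7: low=(low[0]=0,low[1]=2,low[2]=4,low[3]=5,low[4]=0,low[5]=0,low[6]=6,low[7]=6); scc=(scc[0]=1,scc[1]=0,scc[2]=2,scc[3]=3,scc[4]=1,scc[5]=1,scc[6]=?,scc[7]=?)
step 8: low=(low[0]=0,low[1]=2,low[2]=4,low[3]=5,low[4]=0,low[5]=0,low[6]=6,low[7]=6); scc=(scc[0]=1,scc[1]=0,scc[2]=2,scc[3]=3,scc[4]=1,scc[5]=1,scc[6]=4,scc[7]=4)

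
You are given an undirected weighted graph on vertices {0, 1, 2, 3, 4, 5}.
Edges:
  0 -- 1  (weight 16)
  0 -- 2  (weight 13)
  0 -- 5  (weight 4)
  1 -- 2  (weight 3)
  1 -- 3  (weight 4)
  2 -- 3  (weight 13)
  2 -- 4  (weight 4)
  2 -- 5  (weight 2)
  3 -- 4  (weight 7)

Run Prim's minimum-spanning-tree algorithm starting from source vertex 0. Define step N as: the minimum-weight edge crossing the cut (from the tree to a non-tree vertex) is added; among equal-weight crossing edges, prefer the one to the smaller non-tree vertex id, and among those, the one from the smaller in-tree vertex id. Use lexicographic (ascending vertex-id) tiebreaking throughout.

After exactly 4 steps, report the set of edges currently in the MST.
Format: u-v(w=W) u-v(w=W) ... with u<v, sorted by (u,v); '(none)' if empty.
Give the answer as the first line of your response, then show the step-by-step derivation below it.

0-5(w=4) 1-2(w=3) 1-3(w=4) 2-5(w=2)

step 1: add edge 0-5 (w=4); MST = {0-5(w=4)}
step 2: add edge 2-5 (w=2); MST = {0-5(w=4) 2-5(w=2)}
step 3: add edge 1-2 (w=3); MST = {0-5(w=4) 1-2(w=3) 2-5(w=2)}
step 4: add edge 1-3 (w=4); MST = {0-5(w=4) 1-2(w=3) 1-3(w=4) 2-5(w=2)}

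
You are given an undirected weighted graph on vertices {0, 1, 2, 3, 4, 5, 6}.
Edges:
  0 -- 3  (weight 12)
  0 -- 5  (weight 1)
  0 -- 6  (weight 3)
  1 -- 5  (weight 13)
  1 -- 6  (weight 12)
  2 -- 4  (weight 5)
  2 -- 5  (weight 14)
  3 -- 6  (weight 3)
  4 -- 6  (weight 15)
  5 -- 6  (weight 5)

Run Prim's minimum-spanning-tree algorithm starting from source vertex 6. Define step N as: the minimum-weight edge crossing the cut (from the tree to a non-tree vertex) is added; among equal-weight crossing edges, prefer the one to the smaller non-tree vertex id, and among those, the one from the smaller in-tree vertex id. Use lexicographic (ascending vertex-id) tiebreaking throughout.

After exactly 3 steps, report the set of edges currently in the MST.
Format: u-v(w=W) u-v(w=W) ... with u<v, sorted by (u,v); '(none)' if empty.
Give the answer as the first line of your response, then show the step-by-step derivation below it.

0-5(w=1) 0-6(w=3) 3-6(w=3)

step 1: add edge 0-6 (w=3); MST = {0-6(w=3)}
step 2: add edge 0-5 (w=1); MST = {0-5(w=1) 0-6(w=3)}
step 3: add edge 3-6 (w=3); MST = {0-5(w=1) 0-6(w=3) 3-6(w=3)}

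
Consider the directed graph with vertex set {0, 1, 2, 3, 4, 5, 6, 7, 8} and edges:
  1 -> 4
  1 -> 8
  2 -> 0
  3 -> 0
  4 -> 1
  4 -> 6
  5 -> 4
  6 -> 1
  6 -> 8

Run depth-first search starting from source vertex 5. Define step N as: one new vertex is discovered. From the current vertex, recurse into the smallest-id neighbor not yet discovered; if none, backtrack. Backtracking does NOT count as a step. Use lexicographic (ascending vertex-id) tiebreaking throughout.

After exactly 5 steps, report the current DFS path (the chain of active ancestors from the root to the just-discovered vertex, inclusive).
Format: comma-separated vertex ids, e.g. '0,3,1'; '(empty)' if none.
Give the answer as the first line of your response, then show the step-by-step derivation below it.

5,4,6

step 1: discover 5; path=5; order=5
step 2: discover 4; path=5>4; order=5,4
step 3: discover 1; path=5>4>1; order=5,4,1
step 4: discover 8; path=5>4>1>8; order=5,4,1,8
step 5: discover 6; path=5>4>6; order=5,4,1,8,6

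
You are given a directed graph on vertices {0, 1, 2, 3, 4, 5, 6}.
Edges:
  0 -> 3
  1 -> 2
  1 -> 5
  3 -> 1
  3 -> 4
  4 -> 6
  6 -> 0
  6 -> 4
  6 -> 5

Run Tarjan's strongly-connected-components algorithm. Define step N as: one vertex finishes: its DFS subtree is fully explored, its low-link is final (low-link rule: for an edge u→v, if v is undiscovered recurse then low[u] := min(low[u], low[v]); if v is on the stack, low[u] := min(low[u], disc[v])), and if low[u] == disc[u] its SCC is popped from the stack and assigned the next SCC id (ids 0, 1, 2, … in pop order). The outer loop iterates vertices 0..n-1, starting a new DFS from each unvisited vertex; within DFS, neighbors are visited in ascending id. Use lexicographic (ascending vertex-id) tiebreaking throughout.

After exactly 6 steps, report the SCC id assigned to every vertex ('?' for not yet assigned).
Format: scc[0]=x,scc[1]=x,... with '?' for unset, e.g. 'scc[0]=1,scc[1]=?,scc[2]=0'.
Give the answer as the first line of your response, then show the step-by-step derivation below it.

scc[0]=?,scc[1]=2,scc[2]=0,scc[3]=?,scc[4]=?,scc[5]=1,scc[6]=?

step 1: low=(low[0]=0,low[1]=2,low[2]=3,low[3]=1,low[4]=?,low[5]=?,low[6]=?); scc=(scc[0]=?,scc[1]=?,scc[2]=0,scc[3]=?,scc[4]=?,scc[5]=?,scc[6]=?)
step 2: low=(low[0]=0,low[1]=2,low[2]=3,low[3]=1,low[4]=?,low[5]=4,low[6]=?); scc=(scc[0]=?,scc[1]=?,scc[2]=0,scc[3]=?,scc[4]=?,scc[5]=1,scc[6]=?)
step 3: low=(low[0]=0,low[1]=2,low[2]=3,low[3]=1,low[4]=?,low[5]=4,low[6]=?); scc=(scc[0]=?,scc[1]=2,scc[2]=0,scc[3]=?,scc[4]=?,scc[5]=1,scc[6]=?)
step 4: low=(low[0]=0,low[1]=2,low[2]=3,low[3]=1,low[4]=5,low[5]=4,low[6]=0); scc=(scc[0]=?,scc[1]=2,scc[2]=0,scc[3]=?,scc[4]=?,scc[5]=1,scc[6]=?)
step 5: low=(low[0]=0,low[1]=2,low[2]=3,low[3]=1,low[4]=0,low[5]=4,low[6]=0); scc=(scc[0]=?,scc[1]=2,scc[2]=0,scc[3]=?,scc[4]=?,scc[5]=1,scc[6]=?)
step 6: low=(low[0]=0,low[1]=2,low[2]=3,low[3]=0,low[4]=0,low[5]=4,low[6]=0); scc=(scc[0]=?,scc[1]=2,scc[2]=0,scc[3]=?,scc[4]=?,scc[5]=1,scc[6]=?)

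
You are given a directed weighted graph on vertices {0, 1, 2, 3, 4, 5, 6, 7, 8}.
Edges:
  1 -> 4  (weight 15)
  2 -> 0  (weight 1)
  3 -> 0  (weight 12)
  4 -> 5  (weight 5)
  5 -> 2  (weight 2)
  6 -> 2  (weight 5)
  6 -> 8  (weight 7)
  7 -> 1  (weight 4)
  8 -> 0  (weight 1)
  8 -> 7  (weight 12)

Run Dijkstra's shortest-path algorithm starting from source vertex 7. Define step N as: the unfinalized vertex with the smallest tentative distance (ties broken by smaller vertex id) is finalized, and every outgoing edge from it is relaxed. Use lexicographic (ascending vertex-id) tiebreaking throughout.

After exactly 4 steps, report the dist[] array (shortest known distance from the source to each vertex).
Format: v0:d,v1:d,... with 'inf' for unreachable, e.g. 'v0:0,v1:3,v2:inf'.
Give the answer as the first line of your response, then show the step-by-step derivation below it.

v0:inf,v1:4,v2:26,v3:inf,v4:19,v5:24,v6:inf,v7:0,v8:inf

step 1: dist = v0:inf,v1:4,v2:inf,v3:inf,v4:inf,v5:inf,v6:inf,v7:0,v8:inf
step 2: dist = v0:inf,v1:4,v2:inf,v3:inf,v4:19,v5:inf,v6:inf,v7:0,v8:inf
step 3: dist = v0:inf,v1:4,v2:inf,v3:inf,v4:19,v5:24,v6:inf,v7:0,v8:inf
step 4: dist = v0:inf,v1:4,v2:26,v3:inf,v4:19,v5:24,v6:inf,v7:0,v8:inf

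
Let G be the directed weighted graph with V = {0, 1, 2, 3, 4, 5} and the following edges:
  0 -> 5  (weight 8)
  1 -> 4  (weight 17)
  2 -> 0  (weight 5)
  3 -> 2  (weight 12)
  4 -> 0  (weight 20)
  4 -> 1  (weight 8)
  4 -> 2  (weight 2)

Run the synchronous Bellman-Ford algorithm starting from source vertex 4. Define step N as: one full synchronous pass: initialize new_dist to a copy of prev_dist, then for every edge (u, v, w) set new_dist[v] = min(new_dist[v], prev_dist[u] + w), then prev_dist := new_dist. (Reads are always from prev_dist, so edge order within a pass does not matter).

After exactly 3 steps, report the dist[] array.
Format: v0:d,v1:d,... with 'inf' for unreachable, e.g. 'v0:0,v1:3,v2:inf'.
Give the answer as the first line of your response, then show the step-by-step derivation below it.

v0:7,v1:8,v2:2,v3:inf,v4:0,v5:15

step 1: dist = v0:20,v1:8,v2:2,v3:inf,v4:0,v5:inf
step 2: dist = v0:7,v1:8,v2:2,v3:inf,v4:0,v5:28
step 3: dist = v0:7,v1:8,v2:2,v3:inf,v4:0,v5:15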